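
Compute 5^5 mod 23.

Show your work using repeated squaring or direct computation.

Step 1: Compute 5^5 mod 23 step by step, reducing modulo 23 at each step.
  5^1 mod 23 = 5
  5^2 mod 23 = (5 * 5) mod 23 = 2
  5^3 mod 23 = (2 * 5) mod 23 = 10
  5^4 mod 23 = (10 * 5) mod 23 = 4
  5^5 mod 23 = (4 * 5) mod 23 = 20
Step 2: Result = 20.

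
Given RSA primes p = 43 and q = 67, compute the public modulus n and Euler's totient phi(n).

Step 1: n = p * q = 43 * 67 = 2881.
Step 2: phi(n) = (p-1)(q-1) = 42 * 66 = 2772.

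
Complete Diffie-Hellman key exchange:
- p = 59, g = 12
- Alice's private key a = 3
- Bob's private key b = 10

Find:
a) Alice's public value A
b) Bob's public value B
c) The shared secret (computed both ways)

Step 1: A = g^a mod p = 12^3 mod 59 = 17.
Step 2: B = g^b mod p = 12^10 mod 59 = 15.
Step 3: Alice computes s = B^a mod p = 15^3 mod 59 = 12.
Step 4: Bob computes s = A^b mod p = 17^10 mod 59 = 12.
Both sides agree: shared secret = 12.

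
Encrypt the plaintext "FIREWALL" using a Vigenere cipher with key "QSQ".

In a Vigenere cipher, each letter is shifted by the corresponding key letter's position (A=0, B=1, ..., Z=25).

Step 1: Repeat key to match plaintext length:
  Plaintext: FIREWALL
  Key:       QSQQSQQS
Step 2: Encrypt each letter:
  F(5) + Q(16) = (5+16) mod 26 = 21 = V
  I(8) + S(18) = (8+18) mod 26 = 0 = A
  R(17) + Q(16) = (17+16) mod 26 = 7 = H
  E(4) + Q(16) = (4+16) mod 26 = 20 = U
  W(22) + S(18) = (22+18) mod 26 = 14 = O
  A(0) + Q(16) = (0+16) mod 26 = 16 = Q
  L(11) + Q(16) = (11+16) mod 26 = 1 = B
  L(11) + S(18) = (11+18) mod 26 = 3 = D
Ciphertext: VAHUOQBD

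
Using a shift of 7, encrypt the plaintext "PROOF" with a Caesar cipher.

Step 1: For each letter, shift forward by 7 positions (mod 26).
  P (position 15) -> position (15+7) mod 26 = 22 -> W
  R (position 17) -> position (17+7) mod 26 = 24 -> Y
  O (position 14) -> position (14+7) mod 26 = 21 -> V
  O (position 14) -> position (14+7) mod 26 = 21 -> V
  F (position 5) -> position (5+7) mod 26 = 12 -> M
Result: WYVVM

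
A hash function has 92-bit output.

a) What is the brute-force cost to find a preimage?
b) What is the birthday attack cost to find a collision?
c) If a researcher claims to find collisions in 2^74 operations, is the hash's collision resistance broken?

Step 1: Preimage resistance requires brute-force of 2^92 operations.
Step 2: Collision resistance (birthday bound) = 2^(92/2) = 2^46.
Step 3: The claimed attack costs 2^74 operations.
Step 4: Since 2^74 >= 2^46, the claimed attack is no faster than the generic birthday attack, so this does not break collision resistance.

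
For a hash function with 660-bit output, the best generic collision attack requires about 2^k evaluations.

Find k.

Step 1: The hash has a 660-bit output.
Step 2: Collision resistance means it should be infeasible to find any x != y with h(x) = h(y).
By the birthday bound, a generic collision search succeeds after about sqrt(2^660) = 2^(660/2) = 2^330 evaluations.
Step 3: Security level = 330 bits.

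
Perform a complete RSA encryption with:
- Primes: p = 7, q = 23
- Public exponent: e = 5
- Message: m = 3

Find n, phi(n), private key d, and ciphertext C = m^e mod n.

Step 1: n = 7 * 23 = 161.
Step 2: phi(n) = (7-1)(23-1) = 6 * 22 = 132.
Step 3: Find d = 5^(-1) mod 132 = 53.
  Verify: 5 * 53 = 265 = 1 (mod 132).
Step 4: C = 3^5 mod 161 = 82.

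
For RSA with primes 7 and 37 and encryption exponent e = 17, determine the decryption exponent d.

Step 1: n = 7 * 37 = 259.
Step 2: phi(n) = 6 * 36 = 216.
Step 3: Find d such that 17 * d = 1 (mod 216).
Step 4: d = 17^(-1) mod 216 = 89.
Verification: 17 * 89 = 1513 = 7 * 216 + 1.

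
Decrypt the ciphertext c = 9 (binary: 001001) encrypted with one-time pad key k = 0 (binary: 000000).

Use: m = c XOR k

Step 1: XOR ciphertext with key:
  Ciphertext: 001001
  Key:        000000
  XOR:        001001
Step 2: Plaintext = 001001 = 9 in decimal.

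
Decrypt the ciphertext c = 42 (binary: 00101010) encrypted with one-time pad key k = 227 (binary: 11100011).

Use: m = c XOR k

Step 1: XOR ciphertext with key:
  Ciphertext: 00101010
  Key:        11100011
  XOR:        11001001
Step 2: Plaintext = 11001001 = 201 in decimal.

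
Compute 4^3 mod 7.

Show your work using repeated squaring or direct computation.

Step 1: Compute 4^3 mod 7 step by step, reducing modulo 7 at each step.
  4^1 mod 7 = 4
  4^2 mod 7 = (4 * 4) mod 7 = 2
  4^3 mod 7 = (2 * 4) mod 7 = 1
Step 2: Result = 1.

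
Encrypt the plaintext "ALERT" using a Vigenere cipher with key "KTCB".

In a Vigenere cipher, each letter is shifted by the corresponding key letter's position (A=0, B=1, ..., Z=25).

Step 1: Repeat key to match plaintext length:
  Plaintext: ALERT
  Key:       KTCBK
Step 2: Encrypt each letter:
  A(0) + K(10) = (0+10) mod 26 = 10 = K
  L(11) + T(19) = (11+19) mod 26 = 4 = E
  E(4) + C(2) = (4+2) mod 26 = 6 = G
  R(17) + B(1) = (17+1) mod 26 = 18 = S
  T(19) + K(10) = (19+10) mod 26 = 3 = D
Ciphertext: KEGSD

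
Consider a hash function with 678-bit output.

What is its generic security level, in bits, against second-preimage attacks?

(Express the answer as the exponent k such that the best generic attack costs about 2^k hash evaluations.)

Step 1: The hash has a 678-bit output.
Step 2: Second-preimage resistance means: given a specific input x, it should be infeasible to find a different y with h(y) = h(x).
With a 678-bit output, a generic search for a second preimage costs about 2^678 evaluations (each trial matches the fixed target with probability 2^-678).
Step 3: Security level = 678 bits.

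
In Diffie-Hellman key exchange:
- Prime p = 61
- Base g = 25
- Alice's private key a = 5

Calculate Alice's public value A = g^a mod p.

Step 1: A = g^a mod p = 25^5 mod 61.
  25^1 mod 61 = 25
  25^2 mod 61 = (25 * 25) mod 61 = 15
  25^3 mod 61 = (15 * 25) mod 61 = 9
  25^4 mod 61 = (9 * 25) mod 61 = 42
  25^5 mod 61 = (42 * 25) mod 61 = 13
Result: A = 13.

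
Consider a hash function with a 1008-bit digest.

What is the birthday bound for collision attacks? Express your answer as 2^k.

Step 1: The birthday paradox gives collision probability ~50% after sqrt(2^n) = 2^(n/2) hashes.
Step 2: For 1008-bit output: 2^(1008/2) = 2^504.
Step 3: Approximately 2^504 hash computations needed.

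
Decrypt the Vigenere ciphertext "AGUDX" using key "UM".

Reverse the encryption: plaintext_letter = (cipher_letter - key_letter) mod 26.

Step 1: Extend key: UMUMU
Step 2: Decrypt each letter (c - k) mod 26:
  A(0) - U(20) = (0-20) mod 26 = 6 = G
  G(6) - M(12) = (6-12) mod 26 = 20 = U
  U(20) - U(20) = (20-20) mod 26 = 0 = A
  D(3) - M(12) = (3-12) mod 26 = 17 = R
  X(23) - U(20) = (23-20) mod 26 = 3 = D
Plaintext: GUARD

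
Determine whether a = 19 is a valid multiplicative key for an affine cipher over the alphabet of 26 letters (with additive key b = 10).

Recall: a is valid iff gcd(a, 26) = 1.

Step 1: Compute gcd(19, 26).
Step 2: gcd(19, 26) = 1.
Since gcd = 1, 19 is coprime with 26, so it is a valid key.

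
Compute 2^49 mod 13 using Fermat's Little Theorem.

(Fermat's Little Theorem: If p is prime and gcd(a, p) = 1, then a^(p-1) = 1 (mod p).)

Step 1: Since 13 is prime, by Fermat's Little Theorem: 2^12 = 1 (mod 13).
Step 2: Reduce exponent: 49 mod 12 = 1.
Step 3: So 2^49 = 2^1 (mod 13).
Step 4: 2^1 mod 13 = 2.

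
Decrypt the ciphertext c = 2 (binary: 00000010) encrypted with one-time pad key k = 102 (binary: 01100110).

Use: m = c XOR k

Step 1: XOR ciphertext with key:
  Ciphertext: 00000010
  Key:        01100110
  XOR:        01100100
Step 2: Plaintext = 01100100 = 100 in decimal.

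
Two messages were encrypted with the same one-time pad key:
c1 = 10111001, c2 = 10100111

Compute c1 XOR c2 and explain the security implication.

Step 1: c1 XOR c2 = (m1 XOR k) XOR (m2 XOR k).
Step 2: By XOR associativity/commutativity: = m1 XOR m2 XOR k XOR k = m1 XOR m2.
Step 3: 10111001 XOR 10100111 = 00011110 = 30.
Step 4: The key cancels out! An attacker learns m1 XOR m2 = 30, revealing the relationship between plaintexts.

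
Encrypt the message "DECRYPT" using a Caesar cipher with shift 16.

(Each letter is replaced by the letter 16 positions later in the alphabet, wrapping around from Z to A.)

Step 1: For each letter, shift forward by 16 positions (mod 26).
  D (position 3) -> position (3+16) mod 26 = 19 -> T
  E (position 4) -> position (4+16) mod 26 = 20 -> U
  C (position 2) -> position (2+16) mod 26 = 18 -> S
  R (position 17) -> position (17+16) mod 26 = 7 -> H
  Y (position 24) -> position (24+16) mod 26 = 14 -> O
  P (position 15) -> position (15+16) mod 26 = 5 -> F
  T (position 19) -> position (19+16) mod 26 = 9 -> J
Result: TUSHOFJ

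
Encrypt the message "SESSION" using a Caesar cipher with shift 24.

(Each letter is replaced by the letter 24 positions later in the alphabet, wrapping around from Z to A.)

Step 1: For each letter, shift forward by 24 positions (mod 26).
  S (position 18) -> position (18+24) mod 26 = 16 -> Q
  E (position 4) -> position (4+24) mod 26 = 2 -> C
  S (position 18) -> position (18+24) mod 26 = 16 -> Q
  S (position 18) -> position (18+24) mod 26 = 16 -> Q
  I (position 8) -> position (8+24) mod 26 = 6 -> G
  O (position 14) -> position (14+24) mod 26 = 12 -> M
  N (position 13) -> position (13+24) mod 26 = 11 -> L
Result: QCQQGML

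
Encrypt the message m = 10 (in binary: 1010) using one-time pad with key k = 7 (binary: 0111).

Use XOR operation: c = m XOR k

Step 1: Write out the XOR operation bit by bit:
  Message: 1010
  Key:     0111
  XOR:     1101
Step 2: Convert to decimal: 1101 = 13.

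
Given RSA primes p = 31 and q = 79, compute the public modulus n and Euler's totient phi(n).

Step 1: n = p * q = 31 * 79 = 2449.
Step 2: phi(n) = (p-1)(q-1) = 30 * 78 = 2340.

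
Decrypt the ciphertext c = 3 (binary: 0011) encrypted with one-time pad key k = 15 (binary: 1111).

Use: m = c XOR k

Step 1: XOR ciphertext with key:
  Ciphertext: 0011
  Key:        1111
  XOR:        1100
Step 2: Plaintext = 1100 = 12 in decimal.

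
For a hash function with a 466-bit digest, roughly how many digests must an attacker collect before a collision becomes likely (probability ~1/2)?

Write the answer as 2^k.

Step 1: The birthday paradox gives collision probability ~50% after sqrt(2^n) = 2^(n/2) hashes.
Step 2: For 466-bit output: 2^(466/2) = 2^233.
Step 3: Approximately 2^233 hash computations needed.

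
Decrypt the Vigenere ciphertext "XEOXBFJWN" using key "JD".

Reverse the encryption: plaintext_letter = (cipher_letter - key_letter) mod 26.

Step 1: Extend key: JDJDJDJDJ
Step 2: Decrypt each letter (c - k) mod 26:
  X(23) - J(9) = (23-9) mod 26 = 14 = O
  E(4) - D(3) = (4-3) mod 26 = 1 = B
  O(14) - J(9) = (14-9) mod 26 = 5 = F
  X(23) - D(3) = (23-3) mod 26 = 20 = U
  B(1) - J(9) = (1-9) mod 26 = 18 = S
  F(5) - D(3) = (5-3) mod 26 = 2 = C
  J(9) - J(9) = (9-9) mod 26 = 0 = A
  W(22) - D(3) = (22-3) mod 26 = 19 = T
  N(13) - J(9) = (13-9) mod 26 = 4 = E
Plaintext: OBFUSCATE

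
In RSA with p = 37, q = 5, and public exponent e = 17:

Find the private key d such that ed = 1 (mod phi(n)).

Step 1: n = 37 * 5 = 185.
Step 2: phi(n) = 36 * 4 = 144.
Step 3: Find d such that 17 * d = 1 (mod 144).
Step 4: d = 17^(-1) mod 144 = 17.
Verification: 17 * 17 = 289 = 2 * 144 + 1.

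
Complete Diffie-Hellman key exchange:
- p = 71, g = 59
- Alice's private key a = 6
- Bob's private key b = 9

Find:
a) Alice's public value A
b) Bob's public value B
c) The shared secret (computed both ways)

Step 1: A = g^a mod p = 59^6 mod 71 = 8.
Step 2: B = g^b mod p = 59^9 mod 71 = 21.
Step 3: Alice computes s = B^a mod p = 21^6 mod 71 = 38.
Step 4: Bob computes s = A^b mod p = 8^9 mod 71 = 38.
Both sides agree: shared secret = 38.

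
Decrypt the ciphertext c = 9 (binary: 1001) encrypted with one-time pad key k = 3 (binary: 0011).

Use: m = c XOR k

Step 1: XOR ciphertext with key:
  Ciphertext: 1001
  Key:        0011
  XOR:        1010
Step 2: Plaintext = 1010 = 10 in decimal.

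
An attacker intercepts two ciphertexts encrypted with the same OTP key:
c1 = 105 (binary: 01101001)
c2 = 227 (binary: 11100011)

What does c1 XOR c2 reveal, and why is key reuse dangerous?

Step 1: c1 XOR c2 = (m1 XOR k) XOR (m2 XOR k).
Step 2: By XOR associativity/commutativity: = m1 XOR m2 XOR k XOR k = m1 XOR m2.
Step 3: 01101001 XOR 11100011 = 10001010 = 138.
Step 4: The key cancels out! An attacker learns m1 XOR m2 = 138, revealing the relationship between plaintexts.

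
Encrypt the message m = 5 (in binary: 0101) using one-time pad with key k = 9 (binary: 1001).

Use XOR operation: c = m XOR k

Step 1: Write out the XOR operation bit by bit:
  Message: 0101
  Key:     1001
  XOR:     1100
Step 2: Convert to decimal: 1100 = 12.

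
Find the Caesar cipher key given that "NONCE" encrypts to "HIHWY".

Step 1: Compare first letters: N (position 13) -> H (position 7).
Step 2: Shift = (7 - 13) mod 26 = 20.
The shift value is 20.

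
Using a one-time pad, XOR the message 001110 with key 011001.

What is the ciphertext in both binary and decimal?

Step 1: Write out the XOR operation bit by bit:
  Message: 001110
  Key:     011001
  XOR:     010111
Step 2: Convert to decimal: 010111 = 23.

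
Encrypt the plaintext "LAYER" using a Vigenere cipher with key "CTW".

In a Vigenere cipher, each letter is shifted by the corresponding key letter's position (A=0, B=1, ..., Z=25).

Step 1: Repeat key to match plaintext length:
  Plaintext: LAYER
  Key:       CTWCT
Step 2: Encrypt each letter:
  L(11) + C(2) = (11+2) mod 26 = 13 = N
  A(0) + T(19) = (0+19) mod 26 = 19 = T
  Y(24) + W(22) = (24+22) mod 26 = 20 = U
  E(4) + C(2) = (4+2) mod 26 = 6 = G
  R(17) + T(19) = (17+19) mod 26 = 10 = K
Ciphertext: NTUGK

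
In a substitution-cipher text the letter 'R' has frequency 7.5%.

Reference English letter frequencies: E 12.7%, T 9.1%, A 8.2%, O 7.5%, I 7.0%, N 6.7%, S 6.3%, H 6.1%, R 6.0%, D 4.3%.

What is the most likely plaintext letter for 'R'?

Step 1: The observed frequency is 7.5%.
Step 2: Compare with English frequencies:
  E: 12.7% (difference: 5.2%)
  T: 9.1% (difference: 1.6%)
  A: 8.2% (difference: 0.7%)
  O: 7.5% (difference: 0.0%) <-- closest
  I: 7.0% (difference: 0.5%)
  N: 6.7% (difference: 0.8%)
  S: 6.3% (difference: 1.2%)
  H: 6.1% (difference: 1.4%)
  R: 6.0% (difference: 1.5%)
  D: 4.3% (difference: 3.2%)
Step 3: 'R' most likely represents 'O' (frequency 7.5%).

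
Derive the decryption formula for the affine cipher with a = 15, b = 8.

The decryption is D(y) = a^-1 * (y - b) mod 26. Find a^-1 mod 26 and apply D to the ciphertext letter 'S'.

Step 1: Find a^-1, the modular inverse of 15 mod 26.
Step 2: We need 15 * a^-1 = 1 (mod 26).
Step 3: 15 * 7 = 105 = 4 * 26 + 1, so a^-1 = 7.
Step 4: D(y) = 7(y - 8) mod 26.
Step 5: Apply to 'S' (y = 18): D(18) = 7 * (18 - 8) mod 26 = 7 * 10 mod 26 = 18 -> 'S'.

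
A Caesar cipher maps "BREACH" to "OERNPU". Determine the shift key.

Step 1: Compare first letters: B (position 1) -> O (position 14).
Step 2: Shift = (14 - 1) mod 26 = 13.
The shift value is 13.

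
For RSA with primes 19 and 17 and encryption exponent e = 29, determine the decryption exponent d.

Step 1: n = 19 * 17 = 323.
Step 2: phi(n) = 18 * 16 = 288.
Step 3: Find d such that 29 * d = 1 (mod 288).
Step 4: d = 29^(-1) mod 288 = 149.
Verification: 29 * 149 = 4321 = 15 * 288 + 1.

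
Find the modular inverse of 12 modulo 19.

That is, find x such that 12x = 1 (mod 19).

Step 1: We need x such that 12 * x = 1 (mod 19).
Step 2: Using the extended Euclidean algorithm or trial:
  12 * 8 = 96 = 5 * 19 + 1.
Step 3: Since 96 mod 19 = 1, the inverse is x = 8.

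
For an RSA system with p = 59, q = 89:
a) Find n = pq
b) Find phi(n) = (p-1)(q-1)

Step 1: n = p * q = 59 * 89 = 5251.
Step 2: phi(n) = (p-1)(q-1) = 58 * 88 = 5104.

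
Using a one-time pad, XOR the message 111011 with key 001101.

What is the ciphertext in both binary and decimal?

Step 1: Write out the XOR operation bit by bit:
  Message: 111011
  Key:     001101
  XOR:     110110
Step 2: Convert to decimal: 110110 = 54.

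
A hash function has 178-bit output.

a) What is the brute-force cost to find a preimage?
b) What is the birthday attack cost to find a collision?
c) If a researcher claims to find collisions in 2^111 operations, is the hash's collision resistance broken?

Step 1: Preimage resistance requires brute-force of 2^178 operations.
Step 2: Collision resistance (birthday bound) = 2^(178/2) = 2^89.
Step 3: The claimed attack costs 2^111 operations.
Step 4: Since 2^111 >= 2^89, the claimed attack is no faster than the generic birthday attack, so this does not break collision resistance.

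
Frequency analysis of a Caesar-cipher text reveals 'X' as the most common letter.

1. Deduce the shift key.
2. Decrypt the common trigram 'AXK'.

Step 1: In English, 'E' is the most frequent letter (12.7%).
Step 2: The most frequent ciphertext letter is 'X' (position 23).
Step 3: Shift = (23 - 4) mod 26 = 19.
Step 4: Decrypt 'AXK' by shifting back 19:
  A -> H
  X -> E
  K -> R
Step 5: 'AXK' decrypts to 'HER'.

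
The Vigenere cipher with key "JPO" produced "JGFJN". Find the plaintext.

Step 1: Extend key: JPOJP
Step 2: Decrypt each letter (c - k) mod 26:
  J(9) - J(9) = (9-9) mod 26 = 0 = A
  G(6) - P(15) = (6-15) mod 26 = 17 = R
  F(5) - O(14) = (5-14) mod 26 = 17 = R
  J(9) - J(9) = (9-9) mod 26 = 0 = A
  N(13) - P(15) = (13-15) mod 26 = 24 = Y
Plaintext: ARRAY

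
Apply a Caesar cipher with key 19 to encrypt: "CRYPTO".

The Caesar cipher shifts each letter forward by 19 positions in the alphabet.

Step 1: For each letter, shift forward by 19 positions (mod 26).
  C (position 2) -> position (2+19) mod 26 = 21 -> V
  R (position 17) -> position (17+19) mod 26 = 10 -> K
  Y (position 24) -> position (24+19) mod 26 = 17 -> R
  P (position 15) -> position (15+19) mod 26 = 8 -> I
  T (position 19) -> position (19+19) mod 26 = 12 -> M
  O (position 14) -> position (14+19) mod 26 = 7 -> H
Result: VKRIMH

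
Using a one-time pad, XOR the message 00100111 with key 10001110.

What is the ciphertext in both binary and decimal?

Step 1: Write out the XOR operation bit by bit:
  Message: 00100111
  Key:     10001110
  XOR:     10101001
Step 2: Convert to decimal: 10101001 = 169.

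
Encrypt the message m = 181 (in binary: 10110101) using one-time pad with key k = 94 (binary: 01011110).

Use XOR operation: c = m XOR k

Step 1: Write out the XOR operation bit by bit:
  Message: 10110101
  Key:     01011110
  XOR:     11101011
Step 2: Convert to decimal: 11101011 = 235.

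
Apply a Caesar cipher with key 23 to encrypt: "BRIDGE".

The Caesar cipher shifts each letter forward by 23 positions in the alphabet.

Step 1: For each letter, shift forward by 23 positions (mod 26).
  B (position 1) -> position (1+23) mod 26 = 24 -> Y
  R (position 17) -> position (17+23) mod 26 = 14 -> O
  I (position 8) -> position (8+23) mod 26 = 5 -> F
  D (position 3) -> position (3+23) mod 26 = 0 -> A
  G (position 6) -> position (6+23) mod 26 = 3 -> D
  E (position 4) -> position (4+23) mod 26 = 1 -> B
Result: YOFADB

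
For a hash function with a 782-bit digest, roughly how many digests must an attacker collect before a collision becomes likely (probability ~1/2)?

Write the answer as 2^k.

Step 1: The birthday paradox gives collision probability ~50% after sqrt(2^n) = 2^(n/2) hashes.
Step 2: For 782-bit output: 2^(782/2) = 2^391.
Step 3: Approximately 2^391 hash computations needed.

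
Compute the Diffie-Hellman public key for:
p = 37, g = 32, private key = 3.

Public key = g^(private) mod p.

Step 1: A = g^a mod p = 32^3 mod 37.
  32^1 mod 37 = 32
  32^2 mod 37 = (32 * 32) mod 37 = 25
  32^3 mod 37 = (25 * 32) mod 37 = 23
Result: A = 23.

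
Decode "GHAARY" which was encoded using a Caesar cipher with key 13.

Step 1: Reverse the shift by subtracting 13 from each letter position.
  G (position 6) -> position (6-13) mod 26 = 19 -> T
  H (position 7) -> position (7-13) mod 26 = 20 -> U
  A (position 0) -> position (0-13) mod 26 = 13 -> N
  A (position 0) -> position (0-13) mod 26 = 13 -> N
  R (position 17) -> position (17-13) mod 26 = 4 -> E
  Y (position 24) -> position (24-13) mod 26 = 11 -> L
Decrypted message: TUNNEL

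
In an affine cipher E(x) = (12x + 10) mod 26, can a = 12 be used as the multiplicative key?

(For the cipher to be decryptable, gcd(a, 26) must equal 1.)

Step 1: Compute gcd(12, 26).
Step 2: gcd(12, 26) = 2.
Since gcd = 2 != 1, 12 shares a common factor with 26, so it cannot be used.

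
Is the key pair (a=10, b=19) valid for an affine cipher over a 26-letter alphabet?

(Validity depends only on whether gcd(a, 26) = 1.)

Step 1: Compute gcd(10, 26).
Step 2: gcd(10, 26) = 2.
Since gcd = 2 != 1, 10 shares a common factor with 26, so it cannot be used.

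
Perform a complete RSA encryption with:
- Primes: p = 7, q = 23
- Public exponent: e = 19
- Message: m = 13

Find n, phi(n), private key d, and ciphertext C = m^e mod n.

Step 1: n = 7 * 23 = 161.
Step 2: phi(n) = (7-1)(23-1) = 6 * 22 = 132.
Step 3: Find d = 19^(-1) mod 132 = 7.
  Verify: 19 * 7 = 133 = 1 (mod 132).
Step 4: C = 13^19 mod 161 = 48.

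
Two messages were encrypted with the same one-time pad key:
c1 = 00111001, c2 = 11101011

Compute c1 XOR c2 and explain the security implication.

Step 1: c1 XOR c2 = (m1 XOR k) XOR (m2 XOR k).
Step 2: By XOR associativity/commutativity: = m1 XOR m2 XOR k XOR k = m1 XOR m2.
Step 3: 00111001 XOR 11101011 = 11010010 = 210.
Step 4: The key cancels out! An attacker learns m1 XOR m2 = 210, revealing the relationship between plaintexts.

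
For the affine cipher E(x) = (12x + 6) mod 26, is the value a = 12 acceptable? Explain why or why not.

Step 1: Compute gcd(12, 26).
Step 2: gcd(12, 26) = 2.
Since gcd = 2 != 1, 12 shares a common factor with 26, so it cannot be used.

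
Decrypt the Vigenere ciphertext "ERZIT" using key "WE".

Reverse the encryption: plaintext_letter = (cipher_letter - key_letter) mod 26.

Step 1: Extend key: WEWEW
Step 2: Decrypt each letter (c - k) mod 26:
  E(4) - W(22) = (4-22) mod 26 = 8 = I
  R(17) - E(4) = (17-4) mod 26 = 13 = N
  Z(25) - W(22) = (25-22) mod 26 = 3 = D
  I(8) - E(4) = (8-4) mod 26 = 4 = E
  T(19) - W(22) = (19-22) mod 26 = 23 = X
Plaintext: INDEX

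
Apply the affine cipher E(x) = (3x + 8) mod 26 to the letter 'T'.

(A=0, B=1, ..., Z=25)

Step 1: Convert 'T' to number: x = 19.
Step 2: E(19) = (3 * 19 + 8) mod 26 = 65 mod 26 = 13.
Step 3: Convert 13 back to letter: N.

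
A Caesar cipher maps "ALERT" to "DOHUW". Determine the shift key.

Step 1: Compare first letters: A (position 0) -> D (position 3).
Step 2: Shift = (3 - 0) mod 26 = 3.
The shift value is 3.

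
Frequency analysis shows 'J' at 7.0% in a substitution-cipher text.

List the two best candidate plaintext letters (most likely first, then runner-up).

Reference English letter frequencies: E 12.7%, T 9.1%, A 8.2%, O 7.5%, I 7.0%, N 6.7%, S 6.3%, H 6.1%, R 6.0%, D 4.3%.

Step 1: Observed frequency of 'J' is 7.0%.
Step 2: Compute distances to each reference frequency and sort:
  I (7.0%): difference = 0.0% <-- BEST
  N (6.7%): difference = 0.3% <-- RUNNER-UP
  O (7.5%): difference = 0.5%
  S (6.3%): difference = 0.7%
  H (6.1%): difference = 0.9%
Step 3: Most likely is 'I' (7.0%, diff 0.0%); second most likely is 'N' (6.7%, diff 0.3%).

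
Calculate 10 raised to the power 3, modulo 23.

Step 1: Compute 10^3 mod 23 step by step, reducing modulo 23 at each step.
  10^1 mod 23 = 10
  10^2 mod 23 = (10 * 10) mod 23 = 8
  10^3 mod 23 = (8 * 10) mod 23 = 11
Step 2: Result = 11.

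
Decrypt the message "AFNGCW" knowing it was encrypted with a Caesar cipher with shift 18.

Step 1: Reverse the shift by subtracting 18 from each letter position.
  A (position 0) -> position (0-18) mod 26 = 8 -> I
  F (position 5) -> position (5-18) mod 26 = 13 -> N
  N (position 13) -> position (13-18) mod 26 = 21 -> V
  G (position 6) -> position (6-18) mod 26 = 14 -> O
  C (position 2) -> position (2-18) mod 26 = 10 -> K
  W (position 22) -> position (22-18) mod 26 = 4 -> E
Decrypted message: INVOKE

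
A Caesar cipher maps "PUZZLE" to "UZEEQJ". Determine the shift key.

Step 1: Compare first letters: P (position 15) -> U (position 20).
Step 2: Shift = (20 - 15) mod 26 = 5.
The shift value is 5.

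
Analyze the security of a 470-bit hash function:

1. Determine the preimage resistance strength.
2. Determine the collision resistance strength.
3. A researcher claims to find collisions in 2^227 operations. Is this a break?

Step 1: Preimage resistance requires brute-force of 2^470 operations.
Step 2: Collision resistance (birthday bound) = 2^(470/2) = 2^235.
Step 3: The claimed attack costs 2^227 operations.
Step 4: Since 2^227 < 2^235, the claimed attack beats the generic birthday bound, so collision resistance is broken.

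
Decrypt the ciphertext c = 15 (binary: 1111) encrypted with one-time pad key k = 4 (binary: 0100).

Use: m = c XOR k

Step 1: XOR ciphertext with key:
  Ciphertext: 1111
  Key:        0100
  XOR:        1011
Step 2: Plaintext = 1011 = 11 in decimal.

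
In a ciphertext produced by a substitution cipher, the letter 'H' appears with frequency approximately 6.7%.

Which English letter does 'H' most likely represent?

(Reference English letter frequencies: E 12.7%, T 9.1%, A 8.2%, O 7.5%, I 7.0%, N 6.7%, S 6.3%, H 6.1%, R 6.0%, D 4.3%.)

Step 1: The observed frequency is 6.7%.
Step 2: Compare with English frequencies:
  E: 12.7% (difference: 6.0%)
  T: 9.1% (difference: 2.4%)
  A: 8.2% (difference: 1.5%)
  O: 7.5% (difference: 0.8%)
  I: 7.0% (difference: 0.3%)
  N: 6.7% (difference: 0.0%) <-- closest
  S: 6.3% (difference: 0.4%)
  H: 6.1% (difference: 0.6%)
  R: 6.0% (difference: 0.7%)
  D: 4.3% (difference: 2.4%)
Step 3: 'H' most likely represents 'N' (frequency 6.7%).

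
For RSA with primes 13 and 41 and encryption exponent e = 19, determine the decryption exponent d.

Step 1: n = 13 * 41 = 533.
Step 2: phi(n) = 12 * 40 = 480.
Step 3: Find d such that 19 * d = 1 (mod 480).
Step 4: d = 19^(-1) mod 480 = 379.
Verification: 19 * 379 = 7201 = 15 * 480 + 1.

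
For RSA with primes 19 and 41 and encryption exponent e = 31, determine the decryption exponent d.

Step 1: n = 19 * 41 = 779.
Step 2: phi(n) = 18 * 40 = 720.
Step 3: Find d such that 31 * d = 1 (mod 720).
Step 4: d = 31^(-1) mod 720 = 511.
Verification: 31 * 511 = 15841 = 22 * 720 + 1.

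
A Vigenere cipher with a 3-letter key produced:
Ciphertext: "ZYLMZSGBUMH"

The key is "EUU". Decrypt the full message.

Step 1: Key 'EUU' has length 3. Extended key: EUUEUUEUUEU
Step 2: Decrypt each position:
  Z(25) - E(4) = 21 = V
  Y(24) - U(20) = 4 = E
  L(11) - U(20) = 17 = R
  M(12) - E(4) = 8 = I
  Z(25) - U(20) = 5 = F
  S(18) - U(20) = 24 = Y
  G(6) - E(4) = 2 = C
  B(1) - U(20) = 7 = H
  U(20) - U(20) = 0 = A
  M(12) - E(4) = 8 = I
  H(7) - U(20) = 13 = N
Plaintext: VERIFYCHAIN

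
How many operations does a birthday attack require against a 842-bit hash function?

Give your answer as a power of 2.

Step 1: The birthday paradox gives collision probability ~50% after sqrt(2^n) = 2^(n/2) hashes.
Step 2: For 842-bit output: 2^(842/2) = 2^421.
Step 3: Approximately 2^421 hash computations needed.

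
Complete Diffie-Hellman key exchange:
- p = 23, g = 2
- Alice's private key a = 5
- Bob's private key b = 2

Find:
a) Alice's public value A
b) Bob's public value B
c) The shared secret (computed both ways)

Step 1: A = g^a mod p = 2^5 mod 23 = 9.
Step 2: B = g^b mod p = 2^2 mod 23 = 4.
Step 3: Alice computes s = B^a mod p = 4^5 mod 23 = 12.
Step 4: Bob computes s = A^b mod p = 9^2 mod 23 = 12.
Both sides agree: shared secret = 12.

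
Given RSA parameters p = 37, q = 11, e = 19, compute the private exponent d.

Step 1: n = 37 * 11 = 407.
Step 2: phi(n) = 36 * 10 = 360.
Step 3: Find d such that 19 * d = 1 (mod 360).
Step 4: d = 19^(-1) mod 360 = 19.
Verification: 19 * 19 = 361 = 1 * 360 + 1.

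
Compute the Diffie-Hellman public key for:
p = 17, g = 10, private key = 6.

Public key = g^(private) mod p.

Step 1: A = g^a mod p = 10^6 mod 17.
  10^1 mod 17 = 10
  10^2 mod 17 = (10 * 10) mod 17 = 15
  10^3 mod 17 = (15 * 10) mod 17 = 14
  10^4 mod 17 = (14 * 10) mod 17 = 4
  10^5 mod 17 = (4 * 10) mod 17 = 6
  10^6 mod 17 = (6 * 10) mod 17 = 9
Result: A = 9.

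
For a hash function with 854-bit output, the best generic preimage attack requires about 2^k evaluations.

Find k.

Step 1: The hash has a 854-bit output.
Step 2: Preimage resistance means: given a digest h(x), it should be infeasible to find any input that hashes to it.
With a 854-bit output there are 2^854 possible digests, so a generic brute-force preimage search costs about 2^854 evaluations.
Step 3: Security level = 854 bits.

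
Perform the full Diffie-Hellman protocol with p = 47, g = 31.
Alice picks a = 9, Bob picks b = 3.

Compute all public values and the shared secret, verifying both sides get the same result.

Step 1: A = g^a mod p = 31^9 mod 47 = 33.
Step 2: B = g^b mod p = 31^3 mod 47 = 40.
Step 3: Alice computes s = B^a mod p = 40^9 mod 47 = 29.
Step 4: Bob computes s = A^b mod p = 33^3 mod 47 = 29.
Both sides agree: shared secret = 29.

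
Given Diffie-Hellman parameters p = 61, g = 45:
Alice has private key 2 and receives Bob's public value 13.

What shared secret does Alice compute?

Step 1: s = B^a mod p = 13^2 mod 61.
  13^1 mod 61 = 13
  13^2 mod 61 = (13 * 13) mod 61 = 47
Result: shared secret = 47.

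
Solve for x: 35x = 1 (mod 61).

Step 1: We need x such that 35 * x = 1 (mod 61).
Step 2: Using the extended Euclidean algorithm or trial:
  35 * 7 = 245 = 4 * 61 + 1.
Step 3: Since 245 mod 61 = 1, the inverse is x = 7.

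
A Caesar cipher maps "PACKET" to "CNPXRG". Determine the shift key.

Step 1: Compare first letters: P (position 15) -> C (position 2).
Step 2: Shift = (2 - 15) mod 26 = 13.
The shift value is 13.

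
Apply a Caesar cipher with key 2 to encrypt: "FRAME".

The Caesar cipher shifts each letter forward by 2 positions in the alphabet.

Step 1: For each letter, shift forward by 2 positions (mod 26).
  F (position 5) -> position (5+2) mod 26 = 7 -> H
  R (position 17) -> position (17+2) mod 26 = 19 -> T
  A (position 0) -> position (0+2) mod 26 = 2 -> C
  M (position 12) -> position (12+2) mod 26 = 14 -> O
  E (position 4) -> position (4+2) mod 26 = 6 -> G
Result: HTCOG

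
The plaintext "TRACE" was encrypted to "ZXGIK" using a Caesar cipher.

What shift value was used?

Step 1: Compare first letters: T (position 19) -> Z (position 25).
Step 2: Shift = (25 - 19) mod 26 = 6.
The shift value is 6.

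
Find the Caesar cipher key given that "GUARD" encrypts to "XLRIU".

Step 1: Compare first letters: G (position 6) -> X (position 23).
Step 2: Shift = (23 - 6) mod 26 = 17.
The shift value is 17.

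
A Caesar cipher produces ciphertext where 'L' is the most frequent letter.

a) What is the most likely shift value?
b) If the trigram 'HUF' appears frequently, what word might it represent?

Step 1: In English, 'E' is the most frequent letter (12.7%).
Step 2: The most frequent ciphertext letter is 'L' (position 11).
Step 3: Shift = (11 - 4) mod 26 = 7.
Step 4: Decrypt 'HUF' by shifting back 7:
  H -> A
  U -> N
  F -> Y
Step 5: 'HUF' decrypts to 'ANY'.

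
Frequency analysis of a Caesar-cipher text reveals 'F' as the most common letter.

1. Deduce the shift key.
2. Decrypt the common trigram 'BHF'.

Step 1: In English, 'E' is the most frequent letter (12.7%).
Step 2: The most frequent ciphertext letter is 'F' (position 5).
Step 3: Shift = (5 - 4) mod 26 = 1.
Step 4: Decrypt 'BHF' by shifting back 1:
  B -> A
  H -> G
  F -> E
Step 5: 'BHF' decrypts to 'AGE'.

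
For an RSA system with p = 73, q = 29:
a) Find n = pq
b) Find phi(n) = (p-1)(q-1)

Step 1: n = p * q = 73 * 29 = 2117.
Step 2: phi(n) = (p-1)(q-1) = 72 * 28 = 2016.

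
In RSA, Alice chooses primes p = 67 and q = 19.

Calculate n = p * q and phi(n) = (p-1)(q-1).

Step 1: n = p * q = 67 * 19 = 1273.
Step 2: phi(n) = (p-1)(q-1) = 66 * 18 = 1188.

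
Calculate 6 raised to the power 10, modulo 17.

Step 1: Compute 6^10 mod 17 step by step, reducing modulo 17 at each step.
  6^1 mod 17 = 6
  6^2 mod 17 = (6 * 6) mod 17 = 2
  6^3 mod 17 = (2 * 6) mod 17 = 12
  6^4 mod 17 = (12 * 6) mod 17 = 4
  6^5 mod 17 = (4 * 6) mod 17 = 7
  6^6 mod 17 = (7 * 6) mod 17 = 8
  6^7 mod 17 = (8 * 6) mod 17 = 14
  6^8 mod 17 = (14 * 6) mod 17 = 16
  6^9 mod 17 = (16 * 6) mod 17 = 11
  6^10 mod 17 = (11 * 6) mod 17 = 15
Step 2: Result = 15.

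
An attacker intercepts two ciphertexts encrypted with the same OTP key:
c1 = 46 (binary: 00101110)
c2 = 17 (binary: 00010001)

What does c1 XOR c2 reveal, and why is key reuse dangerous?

Step 1: c1 XOR c2 = (m1 XOR k) XOR (m2 XOR k).
Step 2: By XOR associativity/commutativity: = m1 XOR m2 XOR k XOR k = m1 XOR m2.
Step 3: 00101110 XOR 00010001 = 00111111 = 63.
Step 4: The key cancels out! An attacker learns m1 XOR m2 = 63, revealing the relationship between plaintexts.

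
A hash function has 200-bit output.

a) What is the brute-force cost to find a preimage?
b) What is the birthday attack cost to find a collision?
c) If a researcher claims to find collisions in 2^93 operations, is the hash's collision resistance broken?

Step 1: Preimage resistance requires brute-force of 2^200 operations.
Step 2: Collision resistance (birthday bound) = 2^(200/2) = 2^100.
Step 3: The claimed attack costs 2^93 operations.
Step 4: Since 2^93 < 2^100, the claimed attack beats the generic birthday bound, so collision resistance is broken.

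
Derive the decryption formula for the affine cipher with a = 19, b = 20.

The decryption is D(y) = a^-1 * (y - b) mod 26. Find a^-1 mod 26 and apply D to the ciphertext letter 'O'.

Step 1: Find a^-1, the modular inverse of 19 mod 26.
Step 2: We need 19 * a^-1 = 1 (mod 26).
Step 3: 19 * 11 = 209 = 8 * 26 + 1, so a^-1 = 11.
Step 4: D(y) = 11(y - 20) mod 26.
Step 5: Apply to 'O' (y = 14): D(14) = 11 * (14 - 20) mod 26 = 11 * -6 mod 26 = 12 -> 'M'.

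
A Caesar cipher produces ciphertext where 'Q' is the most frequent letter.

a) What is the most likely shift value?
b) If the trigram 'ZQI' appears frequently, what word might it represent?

Step 1: In English, 'E' is the most frequent letter (12.7%).
Step 2: The most frequent ciphertext letter is 'Q' (position 16).
Step 3: Shift = (16 - 4) mod 26 = 12.
Step 4: Decrypt 'ZQI' by shifting back 12:
  Z -> N
  Q -> E
  I -> W
Step 5: 'ZQI' decrypts to 'NEW'.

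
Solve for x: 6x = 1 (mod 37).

Step 1: We need x such that 6 * x = 1 (mod 37).
Step 2: Using the extended Euclidean algorithm or trial:
  6 * 31 = 186 = 5 * 37 + 1.
Step 3: Since 186 mod 37 = 1, the inverse is x = 31.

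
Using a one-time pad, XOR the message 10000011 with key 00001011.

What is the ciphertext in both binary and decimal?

Step 1: Write out the XOR operation bit by bit:
  Message: 10000011
  Key:     00001011
  XOR:     10001000
Step 2: Convert to decimal: 10001000 = 136.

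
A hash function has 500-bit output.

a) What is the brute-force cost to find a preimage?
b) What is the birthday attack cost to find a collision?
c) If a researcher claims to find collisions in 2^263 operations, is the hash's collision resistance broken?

Step 1: Preimage resistance requires brute-force of 2^500 operations.
Step 2: Collision resistance (birthday bound) = 2^(500/2) = 2^250.
Step 3: The claimed attack costs 2^263 operations.
Step 4: Since 2^263 >= 2^250, the claimed attack is no faster than the generic birthday attack, so this does not break collision resistance.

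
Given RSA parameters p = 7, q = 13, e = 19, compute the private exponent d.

Step 1: n = 7 * 13 = 91.
Step 2: phi(n) = 6 * 12 = 72.
Step 3: Find d such that 19 * d = 1 (mod 72).
Step 4: d = 19^(-1) mod 72 = 19.
Verification: 19 * 19 = 361 = 5 * 72 + 1.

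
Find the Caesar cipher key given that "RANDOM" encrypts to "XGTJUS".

Step 1: Compare first letters: R (position 17) -> X (position 23).
Step 2: Shift = (23 - 17) mod 26 = 6.
The shift value is 6.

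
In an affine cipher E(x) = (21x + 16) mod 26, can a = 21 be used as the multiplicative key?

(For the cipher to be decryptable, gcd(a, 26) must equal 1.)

Step 1: Compute gcd(21, 26).
Step 2: gcd(21, 26) = 1.
Since gcd = 1, 21 is coprime with 26, so it is a valid key.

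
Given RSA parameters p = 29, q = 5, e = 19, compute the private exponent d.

Step 1: n = 29 * 5 = 145.
Step 2: phi(n) = 28 * 4 = 112.
Step 3: Find d such that 19 * d = 1 (mod 112).
Step 4: d = 19^(-1) mod 112 = 59.
Verification: 19 * 59 = 1121 = 10 * 112 + 1.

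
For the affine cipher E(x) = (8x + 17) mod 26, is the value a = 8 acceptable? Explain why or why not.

Step 1: Compute gcd(8, 26).
Step 2: gcd(8, 26) = 2.
Since gcd = 2 != 1, 8 shares a common factor with 26, so it cannot be used.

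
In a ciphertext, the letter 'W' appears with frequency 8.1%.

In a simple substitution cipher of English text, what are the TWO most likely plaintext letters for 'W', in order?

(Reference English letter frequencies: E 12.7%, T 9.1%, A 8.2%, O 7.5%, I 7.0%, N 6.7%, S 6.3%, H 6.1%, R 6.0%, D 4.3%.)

Step 1: Observed frequency of 'W' is 8.1%.
Step 2: Compute distances to each reference frequency and sort:
  A (8.2%): difference = 0.1% <-- BEST
  O (7.5%): difference = 0.6% <-- RUNNER-UP
  T (9.1%): difference = 1.0%
  I (7.0%): difference = 1.1%
  N (6.7%): difference = 1.4%
Step 3: Most likely is 'A' (8.2%, diff 0.1%); second most likely is 'O' (7.5%, diff 0.6%).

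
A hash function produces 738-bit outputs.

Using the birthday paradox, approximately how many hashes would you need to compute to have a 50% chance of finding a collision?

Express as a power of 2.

Step 1: The birthday paradox gives collision probability ~50% after sqrt(2^n) = 2^(n/2) hashes.
Step 2: For 738-bit output: 2^(738/2) = 2^369.
Step 3: Approximately 2^369 hash computations needed.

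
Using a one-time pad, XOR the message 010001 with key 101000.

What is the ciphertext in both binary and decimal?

Step 1: Write out the XOR operation bit by bit:
  Message: 010001
  Key:     101000
  XOR:     111001
Step 2: Convert to decimal: 111001 = 57.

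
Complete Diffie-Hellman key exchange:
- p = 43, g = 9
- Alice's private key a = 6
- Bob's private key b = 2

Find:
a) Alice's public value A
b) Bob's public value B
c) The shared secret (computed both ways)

Step 1: A = g^a mod p = 9^6 mod 43 = 4.
Step 2: B = g^b mod p = 9^2 mod 43 = 38.
Step 3: Alice computes s = B^a mod p = 38^6 mod 43 = 16.
Step 4: Bob computes s = A^b mod p = 4^2 mod 43 = 16.
Both sides agree: shared secret = 16.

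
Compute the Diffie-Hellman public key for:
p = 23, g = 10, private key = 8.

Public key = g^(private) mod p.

Step 1: A = g^a mod p = 10^8 mod 23.
  10^1 mod 23 = 10
  10^2 mod 23 = (10 * 10) mod 23 = 8
  10^3 mod 23 = (8 * 10) mod 23 = 11
  10^4 mod 23 = (11 * 10) mod 23 = 18
  10^5 mod 23 = (18 * 10) mod 23 = 19
  10^6 mod 23 = (19 * 10) mod 23 = 6
  10^7 mod 23 = (6 * 10) mod 23 = 14
  10^8 mod 23 = (14 * 10) mod 23 = 2
Result: A = 2.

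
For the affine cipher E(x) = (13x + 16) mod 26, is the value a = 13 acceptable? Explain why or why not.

Step 1: Compute gcd(13, 26).
Step 2: gcd(13, 26) = 13.
Since gcd = 13 != 1, 13 shares a common factor with 26, so it cannot be used.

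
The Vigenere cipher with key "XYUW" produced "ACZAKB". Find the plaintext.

Step 1: Extend key: XYUWXY
Step 2: Decrypt each letter (c - k) mod 26:
  A(0) - X(23) = (0-23) mod 26 = 3 = D
  C(2) - Y(24) = (2-24) mod 26 = 4 = E
  Z(25) - U(20) = (25-20) mod 26 = 5 = F
  A(0) - W(22) = (0-22) mod 26 = 4 = E
  K(10) - X(23) = (10-23) mod 26 = 13 = N
  B(1) - Y(24) = (1-24) mod 26 = 3 = D
Plaintext: DEFEND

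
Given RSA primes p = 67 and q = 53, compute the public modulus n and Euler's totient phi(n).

Step 1: n = p * q = 67 * 53 = 3551.
Step 2: phi(n) = (p-1)(q-1) = 66 * 52 = 3432.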